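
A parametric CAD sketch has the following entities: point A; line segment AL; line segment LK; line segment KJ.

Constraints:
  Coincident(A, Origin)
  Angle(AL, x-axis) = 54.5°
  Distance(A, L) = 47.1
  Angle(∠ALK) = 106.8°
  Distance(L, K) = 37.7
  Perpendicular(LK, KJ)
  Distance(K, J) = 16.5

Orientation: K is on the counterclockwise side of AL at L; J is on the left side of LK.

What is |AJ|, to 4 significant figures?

58.74

A is at the origin; AL runs at 54.5° with length 47.1, so L = 47.1·(cos 54.5°, sin 54.5°) = (27.35, 38.34). ∠ALK = 106.8°, so LK runs at 54.5° + (180° − 106.8°) = 127.7° from the x-axis; with |LK| = 37.7, K = L + 37.7·(cos 127.7°, sin 127.7°) = (4.297, 68.17). LK is perpendicular to KJ; with |KJ| = 16.5 on the left of LK, J = K + 16.5·(-0.7912, -0.6115) = (-8.759, 58.08). Then |AJ| = |J − A| = 58.74.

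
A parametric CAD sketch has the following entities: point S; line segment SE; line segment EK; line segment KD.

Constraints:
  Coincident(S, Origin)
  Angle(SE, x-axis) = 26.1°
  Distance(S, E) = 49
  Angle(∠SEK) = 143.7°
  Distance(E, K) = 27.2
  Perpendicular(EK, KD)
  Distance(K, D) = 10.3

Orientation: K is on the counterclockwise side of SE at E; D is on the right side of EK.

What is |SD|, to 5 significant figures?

77.413

∠SEK = 143.7°, so EK runs at 26.1° + (180° − 143.7°) = 62.400° from the x-axis; with |EK| = 27.2, K = E + 27.2·(cos 62.400°, sin 62.400°) = (56.605, 45.662). EK ⟂ KD; with |KD| = 10.3 on the right of EK, D = K + 10.3·(0.88620, -0.46330) = (65.733, 40.890). Then |SD| = |D − S| = 77.413.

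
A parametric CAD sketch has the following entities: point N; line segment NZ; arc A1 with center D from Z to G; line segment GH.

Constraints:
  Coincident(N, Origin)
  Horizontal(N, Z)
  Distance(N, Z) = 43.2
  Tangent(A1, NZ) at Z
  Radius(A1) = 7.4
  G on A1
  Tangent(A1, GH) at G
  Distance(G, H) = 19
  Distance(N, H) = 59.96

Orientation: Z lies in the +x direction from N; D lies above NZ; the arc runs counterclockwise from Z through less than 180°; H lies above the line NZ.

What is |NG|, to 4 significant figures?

50.70

N is at the origin; NZ is horizontal with |NZ| = 43.2 and Z on the +x side, so Z = (43.20, 0.000). A1 meets NZ tangentially, so DZ is at right angles to NZ, so D = Z + (0, 7.4) = (43.20, 7.400). Since DG ⟂ GH (tangency), |DH| = √(7.4² + 19.0²) = 20.39 regardless of where G sits on A1. So H lies on both circle(N, 59.96) and circle(D, 20.39); the above-NZ intersection is H = (54.91, 24.10). G is the foot of the tangent from H: G = (50.39, 5.641).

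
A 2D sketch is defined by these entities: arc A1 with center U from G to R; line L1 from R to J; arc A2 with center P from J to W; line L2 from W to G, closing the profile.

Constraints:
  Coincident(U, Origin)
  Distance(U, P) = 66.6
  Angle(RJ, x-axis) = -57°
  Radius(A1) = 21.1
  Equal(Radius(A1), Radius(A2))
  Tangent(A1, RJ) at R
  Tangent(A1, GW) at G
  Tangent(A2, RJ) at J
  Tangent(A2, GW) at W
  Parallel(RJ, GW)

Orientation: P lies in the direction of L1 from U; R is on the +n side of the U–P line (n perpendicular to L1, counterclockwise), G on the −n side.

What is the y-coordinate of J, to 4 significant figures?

-44.36

The slot axis is L1's direction at -57.0°, so u = (cos -57.0°, sin -57.0°) = (0.5446, -0.8387) and n = (−sin -57.0°, cos -57.0°) = (0.8387, 0.5446). U is at the origin and P lies 66.6 along u from U, so P = 66.6·u = (36.27, -55.86). Tangency of A1 to both parallel lines with radius 21.1 puts R and G at U ± 21.1·n: R = (17.70, 11.49), G = (-17.70, -11.49). Equal radii place J and W the same way about P: J = P + 21.1·n = (53.97, -44.36), W = P − 21.1·n = (18.58, -67.35). So J.y = -44.36.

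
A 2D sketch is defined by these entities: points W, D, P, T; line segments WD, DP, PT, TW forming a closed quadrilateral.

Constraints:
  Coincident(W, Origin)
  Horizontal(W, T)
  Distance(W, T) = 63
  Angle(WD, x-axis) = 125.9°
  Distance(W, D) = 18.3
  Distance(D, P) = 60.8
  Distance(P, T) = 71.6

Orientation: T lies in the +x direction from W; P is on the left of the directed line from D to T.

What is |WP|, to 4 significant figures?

67.94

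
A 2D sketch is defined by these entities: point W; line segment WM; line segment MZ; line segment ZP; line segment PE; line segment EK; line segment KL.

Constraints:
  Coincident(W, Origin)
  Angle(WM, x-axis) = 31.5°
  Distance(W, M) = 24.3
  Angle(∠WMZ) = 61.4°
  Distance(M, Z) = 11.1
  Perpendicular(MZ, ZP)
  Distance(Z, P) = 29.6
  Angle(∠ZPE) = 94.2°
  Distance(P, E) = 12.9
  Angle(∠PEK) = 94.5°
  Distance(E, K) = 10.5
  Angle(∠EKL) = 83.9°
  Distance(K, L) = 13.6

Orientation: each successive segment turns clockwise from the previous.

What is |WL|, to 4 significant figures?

2.269

∠PEK = 94.5° gives EK at 11.60° from the x-axis; with |EK| = 10.5, K = (0.4097, 15.03). ∠EKL = 83.9° gives KL at -84.50° from the x-axis; with |KL| = 13.6, L = (1.713, 1.488). Then |WL| = |L − W| = 2.269.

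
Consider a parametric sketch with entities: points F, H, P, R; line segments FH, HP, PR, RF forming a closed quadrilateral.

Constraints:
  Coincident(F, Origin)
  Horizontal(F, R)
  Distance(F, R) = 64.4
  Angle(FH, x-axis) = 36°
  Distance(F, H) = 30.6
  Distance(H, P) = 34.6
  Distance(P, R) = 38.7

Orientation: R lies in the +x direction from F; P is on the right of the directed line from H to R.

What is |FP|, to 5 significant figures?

33.541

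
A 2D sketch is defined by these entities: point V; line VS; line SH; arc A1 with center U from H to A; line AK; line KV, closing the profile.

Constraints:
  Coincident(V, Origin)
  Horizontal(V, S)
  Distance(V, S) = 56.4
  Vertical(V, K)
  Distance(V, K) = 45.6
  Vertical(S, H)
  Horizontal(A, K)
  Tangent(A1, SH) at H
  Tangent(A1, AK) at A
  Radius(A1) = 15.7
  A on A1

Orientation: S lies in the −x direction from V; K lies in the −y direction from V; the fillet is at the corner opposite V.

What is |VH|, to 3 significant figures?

63.8

V is at the origin; VS is horizontal with |VS| = 56.4 and S on the −x side, so S = (-56.4, 0.00). V and K share the same x with |VK| = 45.6 and K on the −y side, so K = (0.00, -45.6). The virtual corner opposite V is at (-56.4, -45.6). Tangency of A1 to SH means the radius UH is perpendicular to SH and since A1 is tangent to AK there, UA ⟂ AK, with radius 15.7, so the center U sits 15.7 in from both sides at U = (-40.7, -29.9). That places the tangent points at H = (-56.4, -29.9) on SH and A = (-40.7, -45.6) on AK. Then |VH| = |H − V| = 63.8.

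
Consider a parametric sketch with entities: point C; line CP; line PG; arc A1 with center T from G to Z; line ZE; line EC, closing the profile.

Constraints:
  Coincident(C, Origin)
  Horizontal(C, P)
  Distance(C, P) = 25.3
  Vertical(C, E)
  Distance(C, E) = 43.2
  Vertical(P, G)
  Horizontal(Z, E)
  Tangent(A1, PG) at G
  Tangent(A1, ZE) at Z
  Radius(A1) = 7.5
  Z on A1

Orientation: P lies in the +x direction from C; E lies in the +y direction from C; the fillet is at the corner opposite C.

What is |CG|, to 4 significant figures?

43.76

The virtual corner opposite C is at (25.30, 43.20). The tangent condition forces TG to be normal to PG and the tangent condition forces TZ to be normal to ZE, with radius 7.5, so the center T sits 7.5 in from both sides at T = (17.80, 35.70). That places the tangent points at G = (25.30, 35.70) on PG and Z = (17.80, 43.20) on ZE. Then |CG| = |G − C| = 43.76.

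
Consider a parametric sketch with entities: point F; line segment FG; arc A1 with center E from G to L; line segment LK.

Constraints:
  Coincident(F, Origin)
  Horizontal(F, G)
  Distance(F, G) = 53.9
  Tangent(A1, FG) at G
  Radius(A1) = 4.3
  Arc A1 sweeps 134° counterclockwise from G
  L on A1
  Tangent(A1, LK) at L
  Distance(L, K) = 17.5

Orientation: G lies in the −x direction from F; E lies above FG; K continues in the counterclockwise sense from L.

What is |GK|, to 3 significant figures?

21.8

F is at the origin; FG is horizontal with |FG| = 53.9 and G on the −x side, so G = (-53.9, 0.00). Since A1 is tangent to FG there, EG ⟂ FG, so E = G + (0, 4.3) = (-53.9, 4.30). On A1, G sits at bearing -90° from E; a 134° counterclockwise sweep puts L at bearing 44°, so L = E + 4.3·(cos 44°, sin 44°) = (-50.8, 7.29). Tangency of A1 to LK means the radius EL is perpendicular to LK, so LK runs along (−sin 44°, cos 44°); with |LK| = 17.5, K = (-63.0, 19.9). Then |GK| = |K − G| = 21.8.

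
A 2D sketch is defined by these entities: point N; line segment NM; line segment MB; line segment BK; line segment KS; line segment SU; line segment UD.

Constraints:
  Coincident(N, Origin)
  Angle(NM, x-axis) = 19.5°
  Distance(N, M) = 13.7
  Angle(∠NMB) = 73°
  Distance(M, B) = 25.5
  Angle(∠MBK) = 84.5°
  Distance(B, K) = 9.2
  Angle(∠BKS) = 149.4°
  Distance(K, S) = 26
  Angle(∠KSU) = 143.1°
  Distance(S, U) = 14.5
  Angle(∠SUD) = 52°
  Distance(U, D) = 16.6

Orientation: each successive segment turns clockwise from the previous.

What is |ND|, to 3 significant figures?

6.37

∠KSU = 143.1° gives SU at 110° from the x-axis; with |SU| = 14.5, U = (-21.7, 7.64). ∠SUD = 52.0° gives UD at -18.5° from the x-axis; with |UD| = 16.6, D = (-5.91, 2.37). Then |ND| = |D − N| = 6.37.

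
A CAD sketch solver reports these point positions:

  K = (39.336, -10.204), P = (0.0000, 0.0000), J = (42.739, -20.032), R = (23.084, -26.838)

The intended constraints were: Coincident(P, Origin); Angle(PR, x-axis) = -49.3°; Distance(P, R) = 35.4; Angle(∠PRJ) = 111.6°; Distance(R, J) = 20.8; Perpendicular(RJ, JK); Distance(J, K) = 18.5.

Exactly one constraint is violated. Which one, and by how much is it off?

Distance(J, K) = 18.5 — off by 8.10.

P = (0.00, 0.00) ✓; PR at -49.30° ✓; |PR| = 35.40 ✓; ∠PRJ = 111.6° ✓; |RJ| = 20.80 ✓; ∠(RJ, JK) = 90.00° ✓; |JK| = 10.40 ✗.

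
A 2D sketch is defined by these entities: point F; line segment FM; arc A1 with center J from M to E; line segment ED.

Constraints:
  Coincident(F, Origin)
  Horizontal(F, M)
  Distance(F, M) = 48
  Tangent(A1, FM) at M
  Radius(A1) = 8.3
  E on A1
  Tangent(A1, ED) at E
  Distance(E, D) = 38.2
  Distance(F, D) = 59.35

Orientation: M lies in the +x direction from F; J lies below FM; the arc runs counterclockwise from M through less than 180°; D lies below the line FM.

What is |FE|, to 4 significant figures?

40.48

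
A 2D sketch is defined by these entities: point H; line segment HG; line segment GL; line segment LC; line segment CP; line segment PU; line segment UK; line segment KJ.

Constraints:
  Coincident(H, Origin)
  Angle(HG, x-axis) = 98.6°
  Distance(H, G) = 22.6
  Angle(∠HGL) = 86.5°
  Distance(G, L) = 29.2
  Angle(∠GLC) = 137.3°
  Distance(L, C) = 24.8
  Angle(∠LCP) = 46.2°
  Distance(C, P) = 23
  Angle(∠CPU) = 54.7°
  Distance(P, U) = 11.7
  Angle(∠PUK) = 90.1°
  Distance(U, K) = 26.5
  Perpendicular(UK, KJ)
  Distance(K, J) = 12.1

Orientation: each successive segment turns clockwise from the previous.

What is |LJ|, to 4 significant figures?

36.97

H is at the origin; HG runs at 98.6° with length 22.6, so G = (-3.379, 22.35). ∠HGL = 86.5° gives GL at 5.100° from the x-axis; with |GL| = 29.2, L = (25.70, 24.94). ∠GLC = 137.3° gives LC at -37.60° from the x-axis; with |LC| = 24.8, C = (45.35, 9.810). ∠LCP = 46.2° gives CP at -171.4° from the x-axis; with |CP| = 23.0, P = (22.61, 6.371). ∠CPU = 54.7° gives PU at 63.30° from the x-axis; with |PU| = 11.7, U = (27.87, 16.82). ∠PUK = 90.1° gives UK at -26.60° from the x-axis; with |UK| = 26.5, K = (51.56, 4.958). The perpendicularity gives KJ at right angles to UK, so KJ runs at -116.6°; with |KJ| = 12.1, J = (46.15, -5.862). Then |LJ| = |J − L| = 36.97.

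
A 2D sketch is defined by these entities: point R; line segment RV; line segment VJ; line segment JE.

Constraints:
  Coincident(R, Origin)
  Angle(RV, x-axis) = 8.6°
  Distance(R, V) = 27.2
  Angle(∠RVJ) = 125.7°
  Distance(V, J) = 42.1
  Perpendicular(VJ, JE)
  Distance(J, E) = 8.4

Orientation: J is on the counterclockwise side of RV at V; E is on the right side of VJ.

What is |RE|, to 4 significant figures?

65.50

R is at the origin; RV runs at 8.6° with length 27.2, so V = 27.2·(cos 8.6°, sin 8.6°) = (26.89, 4.067). ∠RVJ = 125.7°, so VJ runs at 8.6° + (180° − 125.7°) = 62.90° from the x-axis; with |VJ| = 42.1, J = V + 42.1·(cos 62.90°, sin 62.90°) = (46.07, 41.55). The perpendicularity gives JE at right angles to VJ; with |JE| = 8.4 on the right of VJ, E = J + 8.4·(0.8902, -0.4555) = (53.55, 37.72). Then |RE| = |E − R| = 65.50.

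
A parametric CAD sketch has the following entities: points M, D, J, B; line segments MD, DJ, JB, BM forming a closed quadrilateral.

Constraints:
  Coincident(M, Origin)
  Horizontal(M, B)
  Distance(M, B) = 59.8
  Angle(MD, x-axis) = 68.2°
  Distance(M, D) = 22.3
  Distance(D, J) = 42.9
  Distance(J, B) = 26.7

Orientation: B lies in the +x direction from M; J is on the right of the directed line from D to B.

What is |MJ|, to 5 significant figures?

37.944

Checks: |DJ| = 42.90 ✓; |JB| = 26.70 ✓.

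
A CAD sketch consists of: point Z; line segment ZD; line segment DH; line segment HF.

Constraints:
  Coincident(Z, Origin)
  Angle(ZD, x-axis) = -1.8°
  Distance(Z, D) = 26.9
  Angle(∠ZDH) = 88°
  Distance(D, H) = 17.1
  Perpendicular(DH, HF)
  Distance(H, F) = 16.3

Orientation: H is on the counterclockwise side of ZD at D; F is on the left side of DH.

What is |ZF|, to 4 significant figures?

19.32

∠ZDH = 88.0°, so DH runs at -1.8° + (180° − 88.0°) = 90.20° from the x-axis; with |DH| = 17.1, H = D + 17.1·(cos 90.20°, sin 90.20°) = (26.83, 16.25). DH is perpendicular to HF; with |HF| = 16.3 on the left of DH, F = H + 16.3·(-1.000, -0.003491) = (10.53, 16.20). Then |ZF| = |F − Z| = 19.32.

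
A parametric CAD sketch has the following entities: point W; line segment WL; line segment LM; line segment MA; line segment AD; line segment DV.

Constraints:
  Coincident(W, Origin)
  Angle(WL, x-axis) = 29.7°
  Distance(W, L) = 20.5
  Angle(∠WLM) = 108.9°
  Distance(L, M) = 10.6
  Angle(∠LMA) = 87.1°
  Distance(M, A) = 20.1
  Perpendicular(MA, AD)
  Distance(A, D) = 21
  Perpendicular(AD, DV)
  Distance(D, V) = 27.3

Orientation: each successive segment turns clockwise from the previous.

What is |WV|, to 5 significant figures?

27.852

MA is perpendicular to AD, so AD runs at 135.70°; with |AD| = 21.0, D = (-3.3096, 3.4283). AD is perpendicular to DV, so DV runs at 45.700°; with |DV| = 27.3, V = (15.757, 22.967). Then |WV| = |V − W| = 27.852.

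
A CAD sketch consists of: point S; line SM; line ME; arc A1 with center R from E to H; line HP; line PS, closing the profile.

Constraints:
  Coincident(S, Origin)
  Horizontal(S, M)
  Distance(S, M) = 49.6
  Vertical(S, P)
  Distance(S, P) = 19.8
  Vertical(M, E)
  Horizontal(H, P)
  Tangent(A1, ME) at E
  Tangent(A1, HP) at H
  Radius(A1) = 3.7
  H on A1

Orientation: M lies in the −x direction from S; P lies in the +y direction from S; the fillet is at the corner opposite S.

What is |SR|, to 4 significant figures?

48.64

S is at the origin; SM is horizontal with |SM| = 49.6 and M on the −x side, so M = (-49.60, 0.000). S and P share the same x with |SP| = 19.8 and P on the +y side, so P = (0.000, 19.80). The virtual corner opposite S is at (-49.60, 19.80). Since A1 is tangent to ME there, RE ⟂ ME and since A1 is tangent to HP there, RH ⟂ HP, with radius 3.7, so the center R sits 3.7 in from both sides at R = (-45.90, 16.10). Then |SR| = |R − S| = 48.64.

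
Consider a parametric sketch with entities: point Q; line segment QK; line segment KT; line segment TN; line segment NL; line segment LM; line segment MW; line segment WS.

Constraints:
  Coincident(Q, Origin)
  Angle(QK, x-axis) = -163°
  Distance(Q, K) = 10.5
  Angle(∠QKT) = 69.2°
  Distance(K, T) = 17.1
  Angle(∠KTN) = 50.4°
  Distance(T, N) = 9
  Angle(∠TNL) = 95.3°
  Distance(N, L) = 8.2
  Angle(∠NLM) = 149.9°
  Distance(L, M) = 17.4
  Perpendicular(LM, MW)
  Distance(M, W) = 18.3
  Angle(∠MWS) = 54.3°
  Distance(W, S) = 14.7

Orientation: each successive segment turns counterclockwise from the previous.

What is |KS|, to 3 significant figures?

12.9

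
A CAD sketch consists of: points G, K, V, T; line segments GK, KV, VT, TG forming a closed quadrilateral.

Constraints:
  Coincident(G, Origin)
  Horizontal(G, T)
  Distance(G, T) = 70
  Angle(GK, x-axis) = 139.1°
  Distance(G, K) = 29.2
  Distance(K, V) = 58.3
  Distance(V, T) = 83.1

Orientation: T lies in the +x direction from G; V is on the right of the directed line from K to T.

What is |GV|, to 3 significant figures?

36.8

Checks: |KV| = 58.30 ✓; |VT| = 83.10 ✓.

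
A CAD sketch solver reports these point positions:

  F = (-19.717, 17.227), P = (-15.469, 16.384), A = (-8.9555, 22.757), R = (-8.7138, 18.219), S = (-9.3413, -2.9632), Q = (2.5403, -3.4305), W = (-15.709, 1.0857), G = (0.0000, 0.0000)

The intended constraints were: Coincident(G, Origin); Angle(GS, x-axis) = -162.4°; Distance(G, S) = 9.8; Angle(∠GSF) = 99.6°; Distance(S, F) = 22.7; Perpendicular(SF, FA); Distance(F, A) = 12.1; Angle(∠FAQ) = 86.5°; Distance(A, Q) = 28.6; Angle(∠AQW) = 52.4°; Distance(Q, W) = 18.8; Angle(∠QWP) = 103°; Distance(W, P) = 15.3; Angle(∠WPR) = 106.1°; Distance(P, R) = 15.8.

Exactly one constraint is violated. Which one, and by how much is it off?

Distance(P, R) = 15.8 — off by 8.80.

G = (0.00, 0.00) ✓; GS at -162.4° ✓; |GS| = 9.800 ✓; ∠GSF = 99.60° ✓; |SF| = 22.70 ✓; ∠(SF, FA) = 90.00° ✓; |FA| = 12.10 ✓; ∠FAQ = 86.50° ✓; |AQ| = 28.60 ✓; ∠AQW = 52.40° ✓; |QW| = 18.80 ✓; ∠QWP = 103.0° ✓; |WP| = 15.30 ✓; ∠WPR = 106.1° ✓; |PR| = 7.000 ✗.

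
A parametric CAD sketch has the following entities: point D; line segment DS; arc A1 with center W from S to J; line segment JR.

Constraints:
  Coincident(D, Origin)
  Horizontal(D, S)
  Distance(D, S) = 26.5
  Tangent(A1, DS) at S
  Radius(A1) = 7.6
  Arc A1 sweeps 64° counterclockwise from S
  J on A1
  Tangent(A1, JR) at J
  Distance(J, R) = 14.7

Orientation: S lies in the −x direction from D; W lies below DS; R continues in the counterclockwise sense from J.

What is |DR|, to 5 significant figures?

43.447

D is at the origin; D and S share the same y with |DS| = 26.5 and S on the −x side, so S = (-26.500, 0.0000). Tangency of A1 to DS means the radius WS is perpendicular to DS, so W = S + (0, -7.6) = (-26.500, -7.6000). On A1, S sits at bearing 90° from W; a 64° counterclockwise sweep puts J at bearing 154°, so J = W + 7.6·(cos 154°, sin 154°) = (-33.331, -4.2684). A1 meets JR tangentially, so WJ is at right angles to JR, so JR runs along (−sin 154°, cos 154°); with |JR| = 14.7, R = (-39.775, -17.481). Then |DR| = |R − D| = 43.447.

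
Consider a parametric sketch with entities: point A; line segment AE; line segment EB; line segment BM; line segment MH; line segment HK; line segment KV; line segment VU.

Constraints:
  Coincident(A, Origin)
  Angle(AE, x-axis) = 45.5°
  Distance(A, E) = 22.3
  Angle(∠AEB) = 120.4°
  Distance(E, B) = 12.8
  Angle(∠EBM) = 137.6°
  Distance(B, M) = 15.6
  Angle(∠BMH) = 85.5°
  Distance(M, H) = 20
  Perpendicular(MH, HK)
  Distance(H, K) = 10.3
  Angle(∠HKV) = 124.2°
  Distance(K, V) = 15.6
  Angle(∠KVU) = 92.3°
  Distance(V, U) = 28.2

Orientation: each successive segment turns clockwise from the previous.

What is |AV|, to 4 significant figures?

24.88

A is at the origin; AE runs at 45.5° with length 22.3, so E = (15.63, 15.91). ∠AEB = 120.4° gives EB at -14.10° from the x-axis; with |EB| = 12.8, B = (28.04, 12.79). ∠EBM = 137.6° gives BM at -56.50° from the x-axis; with |BM| = 15.6, M = (36.65, -0.2214). ∠BMH = 85.5° gives MH at -151.0° from the x-axis; with |MH| = 20.0, H = (19.16, -9.918). The perpendicularity gives HK at right angles to MH, so HK runs at 119.0°; with |HK| = 10.3, K = (14.17, -0.9090). ∠HKV = 124.2° gives KV at 63.20° from the x-axis; with |KV| = 15.6, V = (21.20, 13.02). Then |AV| = |V − A| = 24.88.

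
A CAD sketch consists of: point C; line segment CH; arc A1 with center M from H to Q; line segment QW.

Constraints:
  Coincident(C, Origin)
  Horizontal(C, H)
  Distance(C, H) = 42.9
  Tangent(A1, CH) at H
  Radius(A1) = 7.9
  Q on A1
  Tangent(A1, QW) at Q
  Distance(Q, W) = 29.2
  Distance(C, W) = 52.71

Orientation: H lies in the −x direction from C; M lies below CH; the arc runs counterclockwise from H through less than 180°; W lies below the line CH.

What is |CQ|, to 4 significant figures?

51.26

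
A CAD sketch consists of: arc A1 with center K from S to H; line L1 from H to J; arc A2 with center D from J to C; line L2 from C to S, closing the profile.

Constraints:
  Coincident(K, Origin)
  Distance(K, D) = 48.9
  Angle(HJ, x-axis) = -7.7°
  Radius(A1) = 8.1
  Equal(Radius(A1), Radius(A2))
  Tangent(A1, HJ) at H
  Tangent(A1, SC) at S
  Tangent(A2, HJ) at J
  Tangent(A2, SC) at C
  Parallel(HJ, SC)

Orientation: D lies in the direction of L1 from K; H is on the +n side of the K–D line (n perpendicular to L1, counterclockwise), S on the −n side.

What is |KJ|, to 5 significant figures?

49.566

The slot axis is L1's direction at -7.7°, so u = (cos -7.7°, sin -7.7°) = (0.99098, -0.13399) and n = (−sin -7.7°, cos -7.7°) = (0.13399, 0.99098). K is at the origin and D lies 48.9 along u from K, so D = 48.9·u = (48.459, -6.5519). Tangency of A1 to both parallel lines with radius 8.1 puts H and S at K ± 8.1·n: H = (1.0853, 8.0270), S = (-1.0853, -8.0270). Equal radii place J and C the same way about D: J = D + 8.1·n = (49.544, 1.4750), C = D − 8.1·n = (47.374, -14.579). Then |KJ| = |J − K| = 49.566.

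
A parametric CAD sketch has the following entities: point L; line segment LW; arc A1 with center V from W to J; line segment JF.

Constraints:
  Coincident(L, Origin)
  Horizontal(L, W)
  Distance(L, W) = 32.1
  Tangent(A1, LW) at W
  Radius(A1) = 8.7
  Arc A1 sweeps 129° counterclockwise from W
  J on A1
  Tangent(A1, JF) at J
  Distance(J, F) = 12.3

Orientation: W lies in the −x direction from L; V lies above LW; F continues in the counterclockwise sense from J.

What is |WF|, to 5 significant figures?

23.754

On A1, W sits at bearing -90° from V; a 129° counterclockwise sweep puts J at bearing 39°, so J = V + 8.7·(cos 39°, sin 39°) = (-25.339, 14.175). Since A1 is tangent to JF there, VJ ⟂ JF, so JF runs along (−sin 39°, cos 39°); with |JF| = 12.3, F = (-33.079, 23.734). Then |WF| = |F − W| = 23.754.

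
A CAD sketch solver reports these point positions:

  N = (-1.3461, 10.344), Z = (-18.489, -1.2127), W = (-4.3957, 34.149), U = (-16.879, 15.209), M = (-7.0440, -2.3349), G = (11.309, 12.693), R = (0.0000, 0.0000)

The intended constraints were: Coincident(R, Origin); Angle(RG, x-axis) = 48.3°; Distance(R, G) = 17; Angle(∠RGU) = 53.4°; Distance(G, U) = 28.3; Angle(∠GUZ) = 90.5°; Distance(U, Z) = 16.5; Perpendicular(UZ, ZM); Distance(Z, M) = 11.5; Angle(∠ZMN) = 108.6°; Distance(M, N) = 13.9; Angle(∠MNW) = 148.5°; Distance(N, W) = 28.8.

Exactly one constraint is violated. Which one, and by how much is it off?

Distance(N, W) = 28.8 — off by 4.80.

R = (0.00, 0.00) ✓; RG at 48.30° ✓; |RG| = 17.00 ✓; ∠RGU = 53.40° ✓; |GU| = 28.30 ✓; ∠GUZ = 90.50° ✓; |UZ| = 16.50 ✓; ∠(UZ, ZM) = 90.00° ✓; |ZM| = 11.50 ✓; ∠ZMN = 108.6° ✓; |MN| = 13.90 ✓; ∠MNW = 148.5° ✓; |NW| = 24.00 ✗.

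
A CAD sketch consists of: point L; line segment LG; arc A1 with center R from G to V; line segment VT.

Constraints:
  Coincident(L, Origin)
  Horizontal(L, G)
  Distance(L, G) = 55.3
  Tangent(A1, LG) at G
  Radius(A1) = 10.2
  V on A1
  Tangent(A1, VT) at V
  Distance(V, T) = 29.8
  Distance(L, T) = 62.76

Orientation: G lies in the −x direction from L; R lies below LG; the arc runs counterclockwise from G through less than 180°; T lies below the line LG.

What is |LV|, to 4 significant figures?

65.78

L is at the origin; L and G share the same y with |LG| = 55.3 and G on the −x side, so G = (-55.30, 0.000). The tangent condition forces RG to be normal to LG, so R = G + (0, -10.2) = (-55.30, -10.20). Since RV ⟂ VT (tangency), |RT| = √(10.2² + 29.8²) = 31.50 regardless of where V sits on A1. So T lies on both circle(L, 62.76) and circle(R, 31.50); the below-LG intersection is T = (-47.71, -40.77). V is the foot of the tangent from T: V = (-63.87, -15.73).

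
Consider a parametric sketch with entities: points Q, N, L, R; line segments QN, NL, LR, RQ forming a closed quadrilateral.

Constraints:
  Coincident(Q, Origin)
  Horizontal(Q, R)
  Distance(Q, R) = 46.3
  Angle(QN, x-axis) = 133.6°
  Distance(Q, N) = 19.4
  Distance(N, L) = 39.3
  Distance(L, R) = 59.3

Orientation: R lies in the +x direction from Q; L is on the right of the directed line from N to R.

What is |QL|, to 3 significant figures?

25.9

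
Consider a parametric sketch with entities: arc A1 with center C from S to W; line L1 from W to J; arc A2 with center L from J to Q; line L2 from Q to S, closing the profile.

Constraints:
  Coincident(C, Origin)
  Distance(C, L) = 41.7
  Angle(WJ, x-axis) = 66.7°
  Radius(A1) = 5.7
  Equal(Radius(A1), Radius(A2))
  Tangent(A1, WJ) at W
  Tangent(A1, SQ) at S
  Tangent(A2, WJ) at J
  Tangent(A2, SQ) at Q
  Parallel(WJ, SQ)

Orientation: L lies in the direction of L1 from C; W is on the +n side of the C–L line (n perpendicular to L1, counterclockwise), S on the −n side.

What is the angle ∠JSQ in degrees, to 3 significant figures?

15.3°

The slot axis is L1's direction at 66.7°, so u = (cos 66.7°, sin 66.7°) = (0.396, 0.918) and n = (−sin 66.7°, cos 66.7°) = (-0.918, 0.396). C is at the origin and L lies 41.7 along u from C, so L = 41.7·u = (16.5, 38.3). Tangency of A1 to both parallel lines with radius 5.7 puts W and S at C ± 5.7·n: W = (-5.24, 2.25), S = (5.24, -2.25). Equal radii place J and Q the same way about L: J = L + 5.7·n = (11.3, 40.6), Q = L − 5.7·n = (21.7, 36.0). Then cos ∠JSQ = SJ·SQ / (|SJ||SQ|), giving 15.3°.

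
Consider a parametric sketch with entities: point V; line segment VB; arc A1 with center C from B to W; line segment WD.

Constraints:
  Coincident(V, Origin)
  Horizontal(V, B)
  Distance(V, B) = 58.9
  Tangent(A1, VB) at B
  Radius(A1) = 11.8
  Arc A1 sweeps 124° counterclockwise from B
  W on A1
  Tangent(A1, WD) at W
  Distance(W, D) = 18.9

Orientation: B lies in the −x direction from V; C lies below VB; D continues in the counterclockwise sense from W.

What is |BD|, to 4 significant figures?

34.08

V is at the origin; VB is horizontal with |VB| = 58.9 and B on the −x side, so B = (-58.90, 0.000). A1 meets VB tangentially, so CB is at right angles to VB, so C = B + (0, -11.8) = (-58.90, -11.80). On A1, B sits at bearing 90° from C; a 124° counterclockwise sweep puts W at bearing 214°, so W = C + 11.8·(cos 214°, sin 214°) = (-68.68, -18.40). The tangent condition forces CW to be normal to WD, so WD runs along (−sin 214°, cos 214°); with |WD| = 18.9, D = (-58.11, -34.07). Then |BD| = |D − B| = 34.08.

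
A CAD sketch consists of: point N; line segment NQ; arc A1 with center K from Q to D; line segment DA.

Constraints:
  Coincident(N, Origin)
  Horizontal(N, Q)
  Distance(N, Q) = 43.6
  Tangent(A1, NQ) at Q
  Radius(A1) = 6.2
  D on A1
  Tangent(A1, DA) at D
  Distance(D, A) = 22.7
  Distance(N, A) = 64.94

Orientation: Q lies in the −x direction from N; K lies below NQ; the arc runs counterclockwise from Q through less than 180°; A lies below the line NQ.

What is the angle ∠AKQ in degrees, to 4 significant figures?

131.8°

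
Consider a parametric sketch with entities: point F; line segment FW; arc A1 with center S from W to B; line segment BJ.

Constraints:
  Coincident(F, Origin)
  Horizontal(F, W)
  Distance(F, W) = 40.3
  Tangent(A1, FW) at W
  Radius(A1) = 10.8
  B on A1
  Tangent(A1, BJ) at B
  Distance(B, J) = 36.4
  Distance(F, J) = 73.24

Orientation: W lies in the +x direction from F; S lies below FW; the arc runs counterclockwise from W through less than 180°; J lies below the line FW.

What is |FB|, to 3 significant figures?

37.5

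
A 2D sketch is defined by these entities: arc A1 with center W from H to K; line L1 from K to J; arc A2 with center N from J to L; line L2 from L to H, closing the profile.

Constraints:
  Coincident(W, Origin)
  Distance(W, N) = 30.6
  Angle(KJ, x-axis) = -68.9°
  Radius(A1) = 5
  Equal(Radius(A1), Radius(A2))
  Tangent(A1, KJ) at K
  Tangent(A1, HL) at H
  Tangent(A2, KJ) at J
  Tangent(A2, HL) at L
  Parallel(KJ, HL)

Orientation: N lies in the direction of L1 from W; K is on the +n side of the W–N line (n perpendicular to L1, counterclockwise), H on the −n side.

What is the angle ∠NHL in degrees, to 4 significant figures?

9.280°

The slot axis is L1's direction at -68.9°, so u = (cos -68.9°, sin -68.9°) = (0.3600, -0.9330) and n = (−sin -68.9°, cos -68.9°) = (0.9330, 0.3600). W is at the origin and N lies 30.6 along u from W, so N = 30.6·u = (11.02, -28.55). Tangency of A1 to both parallel lines with radius 5.0 puts K and H at W ± 5.0·n: K = (4.665, 1.800), H = (-4.665, -1.800). Equal radii place J and L the same way about N: J = N + 5.0·n = (15.68, -26.75), L = N − 5.0·n = (6.351, -30.35). Then cos ∠NHL = HN·HL / (|HN||HL|), giving 9.280°.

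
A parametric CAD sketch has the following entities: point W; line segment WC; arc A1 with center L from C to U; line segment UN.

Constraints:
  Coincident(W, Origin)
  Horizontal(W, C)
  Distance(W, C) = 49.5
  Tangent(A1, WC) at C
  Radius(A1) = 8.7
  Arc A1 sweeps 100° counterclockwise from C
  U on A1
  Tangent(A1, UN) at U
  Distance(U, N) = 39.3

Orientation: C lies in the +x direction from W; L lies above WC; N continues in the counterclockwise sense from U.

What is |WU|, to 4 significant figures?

58.96

Since A1 is tangent to WC there, LC ⟂ WC, so L = C + (0, 8.7) = (49.50, 8.700). On A1, C sits at bearing -90° from L; a 100° counterclockwise sweep puts U at bearing 10°, so U = L + 8.7·(cos 10°, sin 10°) = (58.07, 10.21). Then |WU| = |U − W| = 58.96.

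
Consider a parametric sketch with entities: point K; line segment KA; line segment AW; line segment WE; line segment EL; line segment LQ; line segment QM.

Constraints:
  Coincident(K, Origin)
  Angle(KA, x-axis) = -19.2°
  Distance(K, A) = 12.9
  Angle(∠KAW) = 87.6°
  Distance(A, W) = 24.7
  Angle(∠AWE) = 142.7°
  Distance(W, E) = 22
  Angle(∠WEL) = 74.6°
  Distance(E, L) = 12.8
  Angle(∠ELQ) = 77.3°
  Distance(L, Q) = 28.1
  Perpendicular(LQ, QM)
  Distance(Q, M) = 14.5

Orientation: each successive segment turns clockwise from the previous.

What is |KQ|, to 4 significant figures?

26.31

K is at the origin; KA runs at -19.2° with length 12.9, so A = (12.18, -4.242). ∠KAW = 87.6° gives AW at -111.6° from the x-axis; with |AW| = 24.7, W = (3.090, -27.21). ∠AWE = 142.7° gives WE at -148.9° from the x-axis; with |WE| = 22.0, E = (-15.75, -38.57). ∠WEL = 74.6° gives EL at 105.7° from the x-axis; with |EL| = 12.8, L = (-19.21, -26.25). ∠ELQ = 77.3° gives LQ at 3.000° from the x-axis; with |LQ| = 28.1, Q = (8.850, -24.78). Then |KQ| = |Q − K| = 26.31.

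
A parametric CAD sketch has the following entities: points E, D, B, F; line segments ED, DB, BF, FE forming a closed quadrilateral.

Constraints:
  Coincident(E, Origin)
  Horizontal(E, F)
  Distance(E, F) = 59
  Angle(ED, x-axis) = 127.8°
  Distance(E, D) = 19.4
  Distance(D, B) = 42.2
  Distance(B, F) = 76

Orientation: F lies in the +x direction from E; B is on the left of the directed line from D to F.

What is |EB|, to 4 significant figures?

54.11

E is at the origin; E and F share the same y with |EF| = 59.0 and F in +x, so F = (59.0, 0). ED runs at 127.8° with |ED| = 19.4, so D = (-11.89, 15.33). B is determined by |DB| = 42.2 and |BF| = 76.0 together: it lies at the intersection of circle(D, 42.2) and circle(F, 76.0). With |DF| = 72.53, the foot of the radical line on DF is 8.723 from D and the perpendicular offset is √(42.2² − 8.723²) = 41.29. Taking the left-of-DF solution: B = (5.361, 53.84).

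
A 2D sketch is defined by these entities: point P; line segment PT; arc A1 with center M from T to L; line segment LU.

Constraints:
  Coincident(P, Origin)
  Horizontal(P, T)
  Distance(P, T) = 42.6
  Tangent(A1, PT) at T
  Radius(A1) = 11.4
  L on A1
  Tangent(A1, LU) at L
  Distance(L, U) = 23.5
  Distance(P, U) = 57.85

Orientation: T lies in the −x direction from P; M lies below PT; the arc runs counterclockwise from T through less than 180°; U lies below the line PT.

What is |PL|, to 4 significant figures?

55.42

P is at the origin; PT is horizontal with |PT| = 42.6 and T on the −x side, so T = (-42.60, 0.000). A1 meets PT tangentially, so MT is at right angles to PT, so M = T + (0, -11.4) = (-42.60, -11.40). Since ML ⟂ LU (tangency), |MU| = √(11.4² + 23.5²) = 26.12 regardless of where L sits on A1. So U lies on both circle(P, 57.85) and circle(M, 26.12); the below-PT intersection is U = (-44.07, -37.48). L is the foot of the tangent from U: L = (-53.12, -15.79).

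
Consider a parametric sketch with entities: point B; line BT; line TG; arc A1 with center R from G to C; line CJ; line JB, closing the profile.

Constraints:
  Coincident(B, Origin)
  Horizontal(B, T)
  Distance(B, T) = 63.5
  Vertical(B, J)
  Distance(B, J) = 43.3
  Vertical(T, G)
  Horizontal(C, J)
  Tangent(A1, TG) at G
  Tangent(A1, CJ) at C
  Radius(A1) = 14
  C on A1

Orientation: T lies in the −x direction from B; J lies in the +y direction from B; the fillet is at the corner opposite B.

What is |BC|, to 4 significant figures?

65.77

The virtual corner opposite B is at (-63.50, 43.30). A1 meets TG tangentially, so RG is at right angles to TG and A1 meets CJ tangentially, so RC is at right angles to CJ, with radius 14.0, so the center R sits 14.0 in from both sides at R = (-49.50, 29.30). That places the tangent points at G = (-63.50, 29.30) on TG and C = (-49.50, 43.30) on CJ. Then |BC| = |C − B| = 65.77.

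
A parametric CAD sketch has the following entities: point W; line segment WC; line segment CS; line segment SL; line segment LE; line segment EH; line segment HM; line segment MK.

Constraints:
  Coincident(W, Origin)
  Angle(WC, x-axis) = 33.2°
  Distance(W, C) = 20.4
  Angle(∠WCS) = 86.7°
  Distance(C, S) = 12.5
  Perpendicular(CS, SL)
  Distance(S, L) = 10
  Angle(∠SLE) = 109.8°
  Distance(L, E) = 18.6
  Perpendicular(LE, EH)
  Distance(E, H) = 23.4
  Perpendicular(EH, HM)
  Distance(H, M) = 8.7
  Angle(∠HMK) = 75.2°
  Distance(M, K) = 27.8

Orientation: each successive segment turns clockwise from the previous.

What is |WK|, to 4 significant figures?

3.739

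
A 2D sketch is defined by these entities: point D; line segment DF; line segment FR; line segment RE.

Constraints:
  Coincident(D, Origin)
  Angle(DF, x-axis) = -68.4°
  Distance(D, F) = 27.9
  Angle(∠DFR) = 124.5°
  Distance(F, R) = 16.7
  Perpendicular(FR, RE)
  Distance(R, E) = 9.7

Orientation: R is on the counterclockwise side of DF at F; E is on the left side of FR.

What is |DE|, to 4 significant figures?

35.12

D is at the origin; DF runs at -68.4° with length 27.9, so F = 27.9·(cos -68.4°, sin -68.4°) = (10.27, -25.94). ∠DFR = 124.5°, so FR runs at -68.4° + (180° − 124.5°) = -12.90° from the x-axis; with |FR| = 16.7, R = F + 16.7·(cos -12.90°, sin -12.90°) = (26.55, -29.67). FR is perpendicular to RE; with |RE| = 9.7 on the left of FR, E = R + 9.7·(0.2233, 0.9748) = (28.71, -20.21). Then |DE| = |E − D| = 35.12.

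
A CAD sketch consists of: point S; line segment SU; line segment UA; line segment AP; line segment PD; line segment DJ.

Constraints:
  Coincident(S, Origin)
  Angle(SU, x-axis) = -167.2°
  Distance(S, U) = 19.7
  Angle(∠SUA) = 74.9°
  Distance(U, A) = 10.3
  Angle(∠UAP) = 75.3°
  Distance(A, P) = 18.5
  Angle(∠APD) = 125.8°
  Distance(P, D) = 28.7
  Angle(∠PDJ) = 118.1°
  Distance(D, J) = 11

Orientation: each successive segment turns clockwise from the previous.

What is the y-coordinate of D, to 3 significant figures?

-26.7

S is at the origin; SU runs at -167.2° with length 19.7, so U = (-19.2, -4.36). ∠SUA = 74.9° gives UA at 87.7° from the x-axis; with |UA| = 10.3, A = (-18.8, 5.93). ∠UAP = 75.3° gives AP at -17.0° from the x-axis; with |AP| = 18.5, P = (-1.11, 0.518). ∠APD = 125.8° gives PD at -71.2° from the x-axis; with |PD| = 28.7, D = (8.14, -26.7). So D.y = -26.7.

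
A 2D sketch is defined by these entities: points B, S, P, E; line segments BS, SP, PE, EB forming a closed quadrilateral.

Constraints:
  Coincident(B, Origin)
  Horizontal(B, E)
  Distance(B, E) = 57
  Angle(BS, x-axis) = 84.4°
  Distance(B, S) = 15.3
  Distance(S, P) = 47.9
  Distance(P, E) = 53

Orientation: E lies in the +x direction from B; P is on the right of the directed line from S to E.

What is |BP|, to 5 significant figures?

34.028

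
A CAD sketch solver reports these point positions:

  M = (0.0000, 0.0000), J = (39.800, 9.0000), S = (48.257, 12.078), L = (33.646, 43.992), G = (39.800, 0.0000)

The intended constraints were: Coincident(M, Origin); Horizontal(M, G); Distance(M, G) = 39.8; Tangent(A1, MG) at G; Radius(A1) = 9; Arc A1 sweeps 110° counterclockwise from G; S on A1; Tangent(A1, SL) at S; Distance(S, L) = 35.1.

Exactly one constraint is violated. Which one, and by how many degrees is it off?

Tangent(A1, SL) at S — off by 4.60°.

M = (0.00, 0.00) ✓; M.y = 0.00, G.y = 0.00 ✓; |MG| = 39.80 ✓; ∠(JG, GM) = 90.00° ✓; |JG| = 9.000 ✓; bearing(J→S) − bearing(J→G) = 110.0° ✓; |JS| = 9.000 ✓; ∠(JS, SL) = 85.40° ✗; |SL| = 35.10 ✓.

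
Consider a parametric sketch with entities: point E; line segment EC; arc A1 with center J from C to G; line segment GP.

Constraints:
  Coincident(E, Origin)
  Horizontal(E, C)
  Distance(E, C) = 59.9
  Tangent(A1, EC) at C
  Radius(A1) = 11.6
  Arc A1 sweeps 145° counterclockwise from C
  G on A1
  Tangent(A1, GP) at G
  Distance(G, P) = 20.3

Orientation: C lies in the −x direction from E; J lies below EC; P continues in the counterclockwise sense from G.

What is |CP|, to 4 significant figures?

34.23

On A1, C sits at bearing 90° from J; a 145° counterclockwise sweep puts G at bearing 235°, so G = J + 11.6·(cos 235°, sin 235°) = (-66.55, -21.10). A1 meets GP tangentially, so JG is at right angles to GP, so GP runs along (−sin 235°, cos 235°); with |GP| = 20.3, P = (-49.92, -32.75). Then |CP| = |P − C| = 34.23.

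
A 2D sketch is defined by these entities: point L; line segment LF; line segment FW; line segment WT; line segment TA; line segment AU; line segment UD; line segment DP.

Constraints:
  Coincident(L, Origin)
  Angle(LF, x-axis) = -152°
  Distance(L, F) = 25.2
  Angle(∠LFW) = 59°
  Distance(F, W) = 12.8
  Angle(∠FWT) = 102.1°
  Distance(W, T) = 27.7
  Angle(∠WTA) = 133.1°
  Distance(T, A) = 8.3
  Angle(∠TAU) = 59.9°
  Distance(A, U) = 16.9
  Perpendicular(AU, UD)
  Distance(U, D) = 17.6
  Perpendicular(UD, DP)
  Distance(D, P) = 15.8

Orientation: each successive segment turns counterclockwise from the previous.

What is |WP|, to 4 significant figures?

30.34

L is at the origin; LF runs at -152.0° with length 25.2, so F = (-22.25, -11.83). ∠LFW = 59.0° gives FW at -31.00° from the x-axis; with |FW| = 12.8, W = (-11.28, -18.42). ∠FWT = 102.1° gives WT at 46.90° from the x-axis; with |WT| = 27.7, T = (7.648, 1.802). ∠WTA = 133.1° gives TA at 93.80° from the x-axis; with |TA| = 8.3, A = (7.098, 10.08). ∠TAU = 59.9° gives AU at -146.1° from the x-axis; with |AU| = 16.9, U = (-6.929, 0.6582). The perpendicularity gives UD at right angles to AU, so UD runs at -56.10°; with |UD| = 17.6, D = (2.887, -13.95). UD ⟂ DP, so DP runs at 33.90°; with |DP| = 15.8, P = (16.00, -5.138). Then |WP| = |P − W| = 30.34.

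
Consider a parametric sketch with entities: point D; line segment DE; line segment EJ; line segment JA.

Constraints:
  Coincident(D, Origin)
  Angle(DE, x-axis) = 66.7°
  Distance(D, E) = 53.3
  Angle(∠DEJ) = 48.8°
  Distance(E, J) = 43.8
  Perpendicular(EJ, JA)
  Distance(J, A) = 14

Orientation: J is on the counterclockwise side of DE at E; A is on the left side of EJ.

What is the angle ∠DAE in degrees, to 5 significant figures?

89.309°

D is at the origin; DE runs at 66.7° with length 53.3, so E = 53.3·(cos 66.7°, sin 66.7°) = (21.083, 48.953). ∠DEJ = 48.8°, so EJ runs at 66.7° + (180° − 48.8°) = 197.90° from the x-axis; with |EJ| = 43.8, J = E + 43.8·(cos 197.90°, sin 197.90°) = (-20.597, 35.491). EJ is perpendicular to JA; with |JA| = 14.0 on the left of EJ, A = J + 14.0·(0.30736, -0.95159) = (-16.294, 22.169). Then cos ∠DAE = AD·AE / (|AD||AE|), giving 89.309°.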